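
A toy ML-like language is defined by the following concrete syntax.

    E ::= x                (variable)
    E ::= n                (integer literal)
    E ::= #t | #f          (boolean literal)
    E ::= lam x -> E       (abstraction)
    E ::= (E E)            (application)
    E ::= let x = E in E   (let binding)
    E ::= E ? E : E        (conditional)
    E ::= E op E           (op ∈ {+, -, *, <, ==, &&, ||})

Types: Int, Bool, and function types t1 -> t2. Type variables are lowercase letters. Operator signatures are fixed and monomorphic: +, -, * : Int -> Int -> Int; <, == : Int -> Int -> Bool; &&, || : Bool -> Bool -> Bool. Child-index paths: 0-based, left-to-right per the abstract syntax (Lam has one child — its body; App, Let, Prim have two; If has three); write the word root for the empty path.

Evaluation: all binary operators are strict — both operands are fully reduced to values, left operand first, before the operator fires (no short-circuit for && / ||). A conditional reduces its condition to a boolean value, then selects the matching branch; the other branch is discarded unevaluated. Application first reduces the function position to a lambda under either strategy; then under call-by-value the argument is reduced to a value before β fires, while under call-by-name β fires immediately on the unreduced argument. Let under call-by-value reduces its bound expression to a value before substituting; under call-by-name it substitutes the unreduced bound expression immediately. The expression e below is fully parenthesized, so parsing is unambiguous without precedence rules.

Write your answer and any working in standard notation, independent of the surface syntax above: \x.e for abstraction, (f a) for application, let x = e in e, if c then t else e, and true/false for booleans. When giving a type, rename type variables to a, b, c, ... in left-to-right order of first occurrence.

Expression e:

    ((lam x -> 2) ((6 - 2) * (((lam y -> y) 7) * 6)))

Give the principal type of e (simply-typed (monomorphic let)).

Working:
\x._ : a -> Int
  unify Int ~ Int
  unify Int ~ Int
  unify Int ~ Int
y : b
\y._ : b -> b
  unify b -> b ~ Int -> c
  unify b ~ Int
  unify Int ~ c
_ _ : Int
  unify Int ~ Int
  unify Int ~ Int
  unify Int ~ Int
  unify a -> Int ~ Int -> d
  unify a ~ Int
  unify Int ~ d
_ _ : Int

Answer: Int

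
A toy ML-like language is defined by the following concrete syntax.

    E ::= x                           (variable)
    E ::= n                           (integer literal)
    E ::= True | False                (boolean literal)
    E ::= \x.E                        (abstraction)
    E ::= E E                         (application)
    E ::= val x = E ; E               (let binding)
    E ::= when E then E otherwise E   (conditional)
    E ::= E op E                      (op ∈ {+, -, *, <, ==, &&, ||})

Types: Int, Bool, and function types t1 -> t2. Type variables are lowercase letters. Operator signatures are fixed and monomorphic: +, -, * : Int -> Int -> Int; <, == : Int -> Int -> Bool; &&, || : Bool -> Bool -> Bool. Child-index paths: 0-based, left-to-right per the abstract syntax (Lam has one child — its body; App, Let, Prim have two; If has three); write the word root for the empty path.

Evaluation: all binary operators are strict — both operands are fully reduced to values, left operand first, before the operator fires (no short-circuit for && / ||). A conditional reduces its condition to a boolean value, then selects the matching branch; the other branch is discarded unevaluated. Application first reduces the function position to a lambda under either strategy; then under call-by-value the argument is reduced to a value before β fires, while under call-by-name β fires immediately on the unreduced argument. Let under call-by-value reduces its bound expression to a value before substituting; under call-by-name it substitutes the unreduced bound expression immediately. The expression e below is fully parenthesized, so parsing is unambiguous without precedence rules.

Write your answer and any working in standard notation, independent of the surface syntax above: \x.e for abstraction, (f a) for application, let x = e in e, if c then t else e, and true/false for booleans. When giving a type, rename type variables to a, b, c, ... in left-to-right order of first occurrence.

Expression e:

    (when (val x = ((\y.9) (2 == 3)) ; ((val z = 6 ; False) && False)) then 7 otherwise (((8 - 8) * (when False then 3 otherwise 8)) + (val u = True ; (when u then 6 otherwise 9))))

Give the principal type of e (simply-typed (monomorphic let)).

Trace:
\y._ : a -> Int
  unify Int ~ Int
  unify Int ~ Int
  unify a -> Int ~ Bool -> b
  unify a ~ Bool
  unify Int ~ b
_ _ : Int
let x : Int
let z : Int
  unify Bool ~ Bool
  unify Bool ~ Bool
  unify Bool ~ Bool
  unify Int ~ Int
  unify Int ~ Int
  unify Int ~ Int
  unify Bool ~ Bool
  unify Int ~ Int
  unify Int ~ Int
  unify Int ~ Int
let u : Bool
u : Bool
  unify Bool ~ Bool
  unify Int ~ Int
  unify Int ~ Int
  unify Int ~ Int

Answer: Int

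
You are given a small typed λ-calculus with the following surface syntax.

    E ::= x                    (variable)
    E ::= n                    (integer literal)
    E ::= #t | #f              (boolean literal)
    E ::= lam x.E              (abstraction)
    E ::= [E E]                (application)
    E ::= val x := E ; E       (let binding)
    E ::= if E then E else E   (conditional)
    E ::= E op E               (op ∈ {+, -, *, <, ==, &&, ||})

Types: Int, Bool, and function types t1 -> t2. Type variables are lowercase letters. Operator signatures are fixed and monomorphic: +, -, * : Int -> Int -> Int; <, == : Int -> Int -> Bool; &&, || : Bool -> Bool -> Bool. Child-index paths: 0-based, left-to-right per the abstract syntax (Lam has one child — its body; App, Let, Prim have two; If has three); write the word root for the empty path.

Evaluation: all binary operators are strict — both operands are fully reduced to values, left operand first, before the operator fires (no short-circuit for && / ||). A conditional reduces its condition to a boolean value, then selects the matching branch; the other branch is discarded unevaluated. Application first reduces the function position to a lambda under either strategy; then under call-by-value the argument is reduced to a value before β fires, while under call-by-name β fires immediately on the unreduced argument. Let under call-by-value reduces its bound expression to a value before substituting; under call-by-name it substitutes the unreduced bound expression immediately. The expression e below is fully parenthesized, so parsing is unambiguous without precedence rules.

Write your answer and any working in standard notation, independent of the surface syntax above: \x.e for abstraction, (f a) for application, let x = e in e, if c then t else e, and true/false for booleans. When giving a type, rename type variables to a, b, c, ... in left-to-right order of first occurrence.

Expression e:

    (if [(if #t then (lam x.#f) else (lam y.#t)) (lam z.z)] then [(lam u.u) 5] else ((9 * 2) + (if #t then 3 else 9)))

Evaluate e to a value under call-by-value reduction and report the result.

Working:
step 0: (if ((if true then (\x.false) else (\y.true)) (\z.z)) then ((\u.u) 5) else ((9 * 2) + (if true then 3 else 9)))
step 1: [if@0.0] (if ((\x.false) (\z.z)) then ((\u.u) 5) else ((9 * 2) + (if true then 3 else 9)))
step 2: [beta@0] (if false then ((\u.u) 5) else ((9 * 2) + (if true then 3 else 9)))
step 3: [if@root] ((9 * 2) + (if true then 3 else 9))
step 4: [delta@0] (18 + (if true then 3 else 9))
step 5: [if@1] (18 + 3)
step 6: [delta@root] 21

Answer: 21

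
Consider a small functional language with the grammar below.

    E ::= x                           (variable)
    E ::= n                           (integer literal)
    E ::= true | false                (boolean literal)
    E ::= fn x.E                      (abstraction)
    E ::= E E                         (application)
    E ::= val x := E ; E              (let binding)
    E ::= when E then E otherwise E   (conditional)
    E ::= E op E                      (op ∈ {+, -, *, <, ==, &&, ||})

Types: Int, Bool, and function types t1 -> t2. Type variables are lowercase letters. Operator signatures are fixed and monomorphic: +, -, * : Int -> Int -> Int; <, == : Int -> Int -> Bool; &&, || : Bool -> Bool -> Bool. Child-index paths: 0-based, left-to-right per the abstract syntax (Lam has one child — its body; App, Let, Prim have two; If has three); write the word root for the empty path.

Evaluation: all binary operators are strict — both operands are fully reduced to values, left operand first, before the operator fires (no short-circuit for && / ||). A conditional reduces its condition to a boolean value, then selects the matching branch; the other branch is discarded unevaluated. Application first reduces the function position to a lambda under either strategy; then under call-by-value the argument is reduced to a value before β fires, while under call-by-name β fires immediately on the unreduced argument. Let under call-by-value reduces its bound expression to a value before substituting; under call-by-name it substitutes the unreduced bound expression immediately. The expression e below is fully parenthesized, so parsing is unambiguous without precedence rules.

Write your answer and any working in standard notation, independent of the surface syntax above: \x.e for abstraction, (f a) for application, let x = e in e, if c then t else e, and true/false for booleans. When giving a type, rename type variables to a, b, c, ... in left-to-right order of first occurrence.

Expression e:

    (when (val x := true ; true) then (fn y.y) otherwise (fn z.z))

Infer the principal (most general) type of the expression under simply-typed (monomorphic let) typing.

Answer: a -> a

Working:
let x : Bool
  unify Bool ~ Bool
y : a
\y._ : a -> a
z : b
\z._ : b -> b
  unify a -> a ~ b -> b
  unify a ~ b
  unify b ~ b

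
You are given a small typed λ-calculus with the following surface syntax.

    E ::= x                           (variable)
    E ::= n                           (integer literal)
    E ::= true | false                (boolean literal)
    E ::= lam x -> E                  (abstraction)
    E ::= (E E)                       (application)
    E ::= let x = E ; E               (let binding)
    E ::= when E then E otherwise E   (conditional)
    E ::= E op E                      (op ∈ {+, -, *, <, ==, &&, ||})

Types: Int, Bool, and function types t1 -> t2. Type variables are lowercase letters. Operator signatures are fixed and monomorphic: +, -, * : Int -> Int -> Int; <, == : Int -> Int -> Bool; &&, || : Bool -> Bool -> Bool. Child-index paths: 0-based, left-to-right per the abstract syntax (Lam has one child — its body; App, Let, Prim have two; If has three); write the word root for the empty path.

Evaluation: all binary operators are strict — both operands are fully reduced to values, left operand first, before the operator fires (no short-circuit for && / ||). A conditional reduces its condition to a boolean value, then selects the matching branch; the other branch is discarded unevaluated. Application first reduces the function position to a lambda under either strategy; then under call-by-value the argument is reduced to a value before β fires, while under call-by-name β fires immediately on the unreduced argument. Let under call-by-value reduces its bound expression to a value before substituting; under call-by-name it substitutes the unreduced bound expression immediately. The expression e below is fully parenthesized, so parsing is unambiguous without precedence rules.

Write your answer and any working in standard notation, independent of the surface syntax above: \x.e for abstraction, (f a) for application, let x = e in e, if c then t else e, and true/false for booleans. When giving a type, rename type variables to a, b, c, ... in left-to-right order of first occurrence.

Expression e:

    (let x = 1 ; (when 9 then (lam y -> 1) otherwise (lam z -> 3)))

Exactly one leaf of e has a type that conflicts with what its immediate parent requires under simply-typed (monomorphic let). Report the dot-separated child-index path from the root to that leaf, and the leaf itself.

Working:
let x : Int
  unify Int ~ Bool
  FAIL: mismatch Int ~ Bool

Answer: 1.0 : 9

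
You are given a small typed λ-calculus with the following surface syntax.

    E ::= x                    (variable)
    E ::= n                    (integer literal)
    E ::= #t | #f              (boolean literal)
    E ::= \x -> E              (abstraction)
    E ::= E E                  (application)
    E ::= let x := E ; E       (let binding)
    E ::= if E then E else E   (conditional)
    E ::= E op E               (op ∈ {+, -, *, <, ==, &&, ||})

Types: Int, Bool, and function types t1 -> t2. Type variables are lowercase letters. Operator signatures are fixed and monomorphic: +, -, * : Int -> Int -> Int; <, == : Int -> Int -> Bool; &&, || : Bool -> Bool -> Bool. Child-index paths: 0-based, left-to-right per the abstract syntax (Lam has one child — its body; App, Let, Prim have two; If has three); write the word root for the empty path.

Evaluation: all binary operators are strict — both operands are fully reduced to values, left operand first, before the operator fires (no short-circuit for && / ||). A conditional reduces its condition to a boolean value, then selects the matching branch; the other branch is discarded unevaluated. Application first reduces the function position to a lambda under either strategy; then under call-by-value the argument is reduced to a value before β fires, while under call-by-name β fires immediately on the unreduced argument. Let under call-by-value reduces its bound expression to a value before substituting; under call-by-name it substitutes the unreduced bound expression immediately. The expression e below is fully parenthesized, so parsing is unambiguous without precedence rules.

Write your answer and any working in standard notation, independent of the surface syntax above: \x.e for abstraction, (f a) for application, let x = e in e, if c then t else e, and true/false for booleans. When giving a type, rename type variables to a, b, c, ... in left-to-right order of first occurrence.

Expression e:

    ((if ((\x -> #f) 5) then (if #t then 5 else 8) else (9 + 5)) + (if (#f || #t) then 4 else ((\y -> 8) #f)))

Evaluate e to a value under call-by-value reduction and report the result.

Working:
step 0: ((if ((\x.false) 5) then (if true then 5 else 8) else (9 + 5)) + (if (false || true) then 4 else ((\y.8) false)))
step 1: [beta@0.0] ((if false then (if true then 5 else 8) else (9 + 5)) + (if (false || true) then 4 else ((\y.8) false)))
step 2: [if@0] ((9 + 5) + (if (false || true) then 4 else ((\y.8) false)))
step 3: [delta@0] (14 + (if (false || true) then 4 else ((\y.8) false)))
step 4: [delta@1.0] (14 + (if true then 4 else ((\y.8) false)))
step 5: [if@1] (14 + 4)
step 6: [delta@root] 18

Answer: 18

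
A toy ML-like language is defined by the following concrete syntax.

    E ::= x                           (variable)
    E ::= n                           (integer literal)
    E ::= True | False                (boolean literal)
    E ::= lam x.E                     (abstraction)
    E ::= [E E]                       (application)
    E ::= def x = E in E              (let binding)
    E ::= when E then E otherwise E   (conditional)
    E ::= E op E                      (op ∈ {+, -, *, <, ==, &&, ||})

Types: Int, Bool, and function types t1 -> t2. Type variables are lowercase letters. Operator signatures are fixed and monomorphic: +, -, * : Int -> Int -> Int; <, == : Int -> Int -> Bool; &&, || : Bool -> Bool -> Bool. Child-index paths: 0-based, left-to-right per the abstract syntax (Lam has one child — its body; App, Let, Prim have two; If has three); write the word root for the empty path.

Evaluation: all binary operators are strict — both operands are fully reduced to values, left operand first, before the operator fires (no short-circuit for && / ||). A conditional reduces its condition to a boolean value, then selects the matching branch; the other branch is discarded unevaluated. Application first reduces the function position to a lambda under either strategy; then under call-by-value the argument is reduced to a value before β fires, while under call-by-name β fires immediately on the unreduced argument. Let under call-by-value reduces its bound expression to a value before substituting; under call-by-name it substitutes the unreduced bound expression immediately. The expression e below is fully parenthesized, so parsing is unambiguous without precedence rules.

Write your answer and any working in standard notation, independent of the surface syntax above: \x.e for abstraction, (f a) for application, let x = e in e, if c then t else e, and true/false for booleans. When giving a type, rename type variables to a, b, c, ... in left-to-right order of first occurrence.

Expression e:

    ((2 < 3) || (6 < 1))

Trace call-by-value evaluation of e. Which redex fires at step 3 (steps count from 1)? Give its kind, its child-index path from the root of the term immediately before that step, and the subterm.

Trace:
step 0: ((2 < 3) || (6 < 1))
step 1: [delta@0] (true || (6 < 1))
step 2: [delta@1] (true || false)
step 3: [delta@root] true

Answer: delta at root : (true || false)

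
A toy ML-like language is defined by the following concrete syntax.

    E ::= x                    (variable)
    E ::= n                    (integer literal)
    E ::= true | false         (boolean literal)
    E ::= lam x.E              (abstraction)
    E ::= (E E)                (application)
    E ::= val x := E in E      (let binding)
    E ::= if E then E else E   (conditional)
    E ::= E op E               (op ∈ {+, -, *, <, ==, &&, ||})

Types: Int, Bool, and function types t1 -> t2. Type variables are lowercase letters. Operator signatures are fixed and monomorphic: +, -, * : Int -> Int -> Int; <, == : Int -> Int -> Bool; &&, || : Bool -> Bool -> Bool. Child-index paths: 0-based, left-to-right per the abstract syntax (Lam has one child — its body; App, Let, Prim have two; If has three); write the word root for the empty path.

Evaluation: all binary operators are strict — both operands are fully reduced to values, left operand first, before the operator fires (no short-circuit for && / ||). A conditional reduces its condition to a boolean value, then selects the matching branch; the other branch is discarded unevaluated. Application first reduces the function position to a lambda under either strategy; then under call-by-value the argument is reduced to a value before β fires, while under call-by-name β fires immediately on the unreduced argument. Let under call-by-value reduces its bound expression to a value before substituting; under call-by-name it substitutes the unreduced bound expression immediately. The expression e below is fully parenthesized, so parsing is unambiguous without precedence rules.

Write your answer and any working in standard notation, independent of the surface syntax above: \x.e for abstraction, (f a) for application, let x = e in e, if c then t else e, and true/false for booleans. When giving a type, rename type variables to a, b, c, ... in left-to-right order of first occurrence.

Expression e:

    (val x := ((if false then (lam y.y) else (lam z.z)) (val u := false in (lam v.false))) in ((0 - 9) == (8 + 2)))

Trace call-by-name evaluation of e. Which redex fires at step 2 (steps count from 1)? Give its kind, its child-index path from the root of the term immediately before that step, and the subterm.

Answer: delta at 0 : (0 - 9)

Working:
step 0: (let x = ((if false then (\y.y) else (\z.z)) (let u = false in (\v.false))) in ((0 - 9) == (8 + 2)))
step 1: [let@root] ((0 - 9) == (8 + 2))
step 2: [delta@0] (-9 == (8 + 2))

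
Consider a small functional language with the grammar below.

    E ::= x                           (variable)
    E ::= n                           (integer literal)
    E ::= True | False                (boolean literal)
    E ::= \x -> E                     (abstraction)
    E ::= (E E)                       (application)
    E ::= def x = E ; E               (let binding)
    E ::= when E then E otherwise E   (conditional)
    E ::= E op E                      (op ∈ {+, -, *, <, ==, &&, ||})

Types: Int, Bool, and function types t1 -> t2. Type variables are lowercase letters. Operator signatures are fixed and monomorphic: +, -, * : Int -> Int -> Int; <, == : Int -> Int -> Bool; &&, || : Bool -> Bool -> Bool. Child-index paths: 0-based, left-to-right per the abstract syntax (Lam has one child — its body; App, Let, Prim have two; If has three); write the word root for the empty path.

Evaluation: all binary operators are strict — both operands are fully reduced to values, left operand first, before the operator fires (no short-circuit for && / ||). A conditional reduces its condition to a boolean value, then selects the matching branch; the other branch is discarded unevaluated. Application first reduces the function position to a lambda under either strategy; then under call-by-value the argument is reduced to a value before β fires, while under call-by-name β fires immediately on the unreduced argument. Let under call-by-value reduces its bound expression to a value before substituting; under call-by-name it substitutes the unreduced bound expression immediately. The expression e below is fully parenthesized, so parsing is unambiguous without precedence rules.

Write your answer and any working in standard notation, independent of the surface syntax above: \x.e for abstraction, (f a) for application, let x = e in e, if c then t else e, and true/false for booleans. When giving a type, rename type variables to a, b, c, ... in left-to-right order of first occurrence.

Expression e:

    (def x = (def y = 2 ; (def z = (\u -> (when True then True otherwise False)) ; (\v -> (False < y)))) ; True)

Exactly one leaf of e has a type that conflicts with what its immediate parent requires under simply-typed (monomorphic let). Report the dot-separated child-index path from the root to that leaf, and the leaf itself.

Answer: 0.1.1.0.0 : false

Derivation:
let y : Int
  unify Bool ~ Bool
  unify Bool ~ Bool
\u._ : a -> Bool
let z : a -> Bool
  unify Bool ~ Int
  FAIL: mismatch Bool ~ Int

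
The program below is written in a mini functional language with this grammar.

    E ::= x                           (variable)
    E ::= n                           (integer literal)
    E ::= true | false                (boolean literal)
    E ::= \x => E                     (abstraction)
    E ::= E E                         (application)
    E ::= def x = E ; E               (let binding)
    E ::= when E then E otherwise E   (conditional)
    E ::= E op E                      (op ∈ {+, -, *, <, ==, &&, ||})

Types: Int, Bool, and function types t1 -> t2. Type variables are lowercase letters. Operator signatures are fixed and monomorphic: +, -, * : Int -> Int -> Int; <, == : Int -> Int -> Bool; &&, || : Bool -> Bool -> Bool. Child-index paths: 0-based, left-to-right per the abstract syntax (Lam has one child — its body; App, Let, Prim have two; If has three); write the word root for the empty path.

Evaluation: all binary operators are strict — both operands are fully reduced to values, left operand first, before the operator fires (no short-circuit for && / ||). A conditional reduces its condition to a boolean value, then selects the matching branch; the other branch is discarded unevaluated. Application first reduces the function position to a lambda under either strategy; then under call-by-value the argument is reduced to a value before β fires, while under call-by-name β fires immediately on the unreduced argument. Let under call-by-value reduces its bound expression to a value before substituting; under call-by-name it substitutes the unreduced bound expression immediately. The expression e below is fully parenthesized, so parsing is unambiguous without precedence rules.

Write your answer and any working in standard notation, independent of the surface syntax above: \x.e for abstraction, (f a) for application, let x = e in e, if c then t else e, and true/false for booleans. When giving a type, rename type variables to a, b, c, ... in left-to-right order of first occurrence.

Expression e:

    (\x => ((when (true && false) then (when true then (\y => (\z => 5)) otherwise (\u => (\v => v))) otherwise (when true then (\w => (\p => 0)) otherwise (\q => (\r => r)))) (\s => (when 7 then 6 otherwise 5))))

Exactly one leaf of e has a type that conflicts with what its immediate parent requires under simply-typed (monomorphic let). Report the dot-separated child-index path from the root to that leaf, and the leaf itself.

Derivation:
  unify Bool ~ Bool
  unify Bool ~ Bool
  unify Bool ~ Bool
  unify Bool ~ Bool
\z._ : c -> Int
\y._ : b -> c -> Int
v : e
\v._ : e -> e
\u._ : d -> e -> e
  unify b -> c -> Int ~ d -> e -> e
  unify b ~ d
  unify c -> Int ~ e -> e
  unify c ~ e
  unify Int ~ e
  unify Bool ~ Bool
\p._ : g -> Int
\w._ : f -> g -> Int
r : i
\r._ : i -> i
\q._ : h -> i -> i
  unify f -> g -> Int ~ h -> i -> i
  unify f ~ h
  unify g -> Int ~ i -> i
  unify g ~ i
  unify Int ~ i
  unify d -> Int -> Int ~ h -> Int -> Int
  unify d ~ h
  unify Int -> Int ~ Int -> Int
  unify Int ~ Int
  unify Int ~ Int
  unify Int ~ Bool
  FAIL: mismatch Int ~ Bool

Answer: 0.1.0.0 : 7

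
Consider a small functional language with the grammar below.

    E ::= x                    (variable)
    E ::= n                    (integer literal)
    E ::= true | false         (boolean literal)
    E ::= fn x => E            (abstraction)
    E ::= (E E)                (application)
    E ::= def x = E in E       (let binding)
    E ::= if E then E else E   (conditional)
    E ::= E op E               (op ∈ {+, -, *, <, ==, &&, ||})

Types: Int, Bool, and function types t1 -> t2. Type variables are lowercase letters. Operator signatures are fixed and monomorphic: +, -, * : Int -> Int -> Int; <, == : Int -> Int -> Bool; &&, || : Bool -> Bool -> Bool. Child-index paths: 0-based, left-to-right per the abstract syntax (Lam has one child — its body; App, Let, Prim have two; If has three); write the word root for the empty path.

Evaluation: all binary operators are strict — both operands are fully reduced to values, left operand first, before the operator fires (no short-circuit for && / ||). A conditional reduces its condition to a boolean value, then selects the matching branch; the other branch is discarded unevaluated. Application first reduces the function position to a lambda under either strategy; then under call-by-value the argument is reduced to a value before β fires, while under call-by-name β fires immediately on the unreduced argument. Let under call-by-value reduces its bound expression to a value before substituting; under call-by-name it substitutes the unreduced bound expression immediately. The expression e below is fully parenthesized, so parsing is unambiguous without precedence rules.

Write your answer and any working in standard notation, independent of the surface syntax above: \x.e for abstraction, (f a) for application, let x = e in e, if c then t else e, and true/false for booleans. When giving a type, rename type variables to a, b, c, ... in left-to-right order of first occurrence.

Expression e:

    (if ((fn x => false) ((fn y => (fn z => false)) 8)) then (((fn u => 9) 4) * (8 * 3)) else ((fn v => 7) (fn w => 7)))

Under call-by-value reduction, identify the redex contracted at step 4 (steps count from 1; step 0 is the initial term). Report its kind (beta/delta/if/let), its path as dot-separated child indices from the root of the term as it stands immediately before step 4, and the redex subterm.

Derivation:
step 0: (if ((\x.false) ((\y.(\z.false)) 8)) then (((\u.9) 4) * (8 * 3)) else ((\v.7) (\w.7)))
step 1: [beta@0.1] (if ((\x.false) (\z.false)) then (((\u.9) 4) * (8 * 3)) else ((\v.7) (\w.7)))
step 2: [beta@0] (if false then (((\u.9) 4) * (8 * 3)) else ((\v.7) (\w.7)))
step 3: [if@root] ((\v.7) (\w.7))
step 4: [beta@root] 7

Answer: beta at root : ((\v.7) (\w.7))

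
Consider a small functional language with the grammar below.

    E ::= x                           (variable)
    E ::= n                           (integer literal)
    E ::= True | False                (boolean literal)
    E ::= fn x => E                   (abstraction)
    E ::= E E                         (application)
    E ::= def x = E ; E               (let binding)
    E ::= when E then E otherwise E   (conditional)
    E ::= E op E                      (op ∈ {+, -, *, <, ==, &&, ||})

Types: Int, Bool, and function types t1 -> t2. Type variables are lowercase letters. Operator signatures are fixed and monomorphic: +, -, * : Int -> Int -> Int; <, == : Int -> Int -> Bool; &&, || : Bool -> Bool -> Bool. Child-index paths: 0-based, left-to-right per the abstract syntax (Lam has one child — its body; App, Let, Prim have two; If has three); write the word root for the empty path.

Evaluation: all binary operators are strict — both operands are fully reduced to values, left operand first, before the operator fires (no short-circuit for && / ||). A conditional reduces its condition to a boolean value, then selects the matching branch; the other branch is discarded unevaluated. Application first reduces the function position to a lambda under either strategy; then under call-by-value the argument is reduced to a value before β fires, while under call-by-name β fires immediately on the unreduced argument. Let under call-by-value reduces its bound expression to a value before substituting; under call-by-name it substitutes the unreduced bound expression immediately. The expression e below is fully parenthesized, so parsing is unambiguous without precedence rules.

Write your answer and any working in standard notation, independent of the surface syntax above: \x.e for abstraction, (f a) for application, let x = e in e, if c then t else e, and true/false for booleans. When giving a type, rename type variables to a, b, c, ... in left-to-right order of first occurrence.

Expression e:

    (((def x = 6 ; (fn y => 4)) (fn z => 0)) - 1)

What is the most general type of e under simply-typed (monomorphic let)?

Trace:
let x : Int
\y._ : a -> Int
\z._ : b -> Int
  unify a -> Int ~ (b -> Int) -> c
  unify a ~ b -> Int
  unify Int ~ c
_ _ : Int
  unify Int ~ Int
  unify Int ~ Int

Answer: Int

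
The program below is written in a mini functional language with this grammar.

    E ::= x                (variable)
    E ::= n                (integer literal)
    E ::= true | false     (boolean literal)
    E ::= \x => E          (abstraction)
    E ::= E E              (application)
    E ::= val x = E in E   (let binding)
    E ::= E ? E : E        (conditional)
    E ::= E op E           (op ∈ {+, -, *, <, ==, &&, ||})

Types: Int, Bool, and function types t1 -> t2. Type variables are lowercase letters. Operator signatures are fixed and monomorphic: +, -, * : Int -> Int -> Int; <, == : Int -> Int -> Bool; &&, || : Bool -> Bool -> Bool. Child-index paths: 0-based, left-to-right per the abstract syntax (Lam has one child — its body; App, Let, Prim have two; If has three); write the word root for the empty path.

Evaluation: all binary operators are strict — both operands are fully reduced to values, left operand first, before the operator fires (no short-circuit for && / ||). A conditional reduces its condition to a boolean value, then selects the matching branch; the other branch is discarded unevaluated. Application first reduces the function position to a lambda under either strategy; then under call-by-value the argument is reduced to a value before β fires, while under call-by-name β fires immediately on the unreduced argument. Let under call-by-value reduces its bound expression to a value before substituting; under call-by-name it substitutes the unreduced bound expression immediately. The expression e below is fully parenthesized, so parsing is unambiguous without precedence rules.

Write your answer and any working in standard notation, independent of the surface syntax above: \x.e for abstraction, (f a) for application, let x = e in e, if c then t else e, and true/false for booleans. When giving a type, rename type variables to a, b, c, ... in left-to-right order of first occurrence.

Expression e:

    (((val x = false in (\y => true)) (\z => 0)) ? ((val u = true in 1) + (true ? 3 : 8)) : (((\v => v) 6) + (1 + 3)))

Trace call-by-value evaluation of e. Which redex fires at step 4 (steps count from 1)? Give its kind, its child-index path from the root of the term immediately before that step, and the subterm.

Answer: let at 0 : (let u = true in 1)

Working:
step 0: (if ((let x = false in (\y.true)) (\z.0)) then ((let u = true in 1) + (if true then 3 else 8)) else (((\v.v) 6) + (1 + 3)))
step 1: [let@0.0] (if ((\y.true) (\z.0)) then ((let u = true in 1) + (if true then 3 else 8)) else (((\v.v) 6) + (1 + 3)))
step 2: [beta@0] (if true then ((let u = true in 1) + (if true then 3 else 8)) else (((\v.v) 6) + (1 + 3)))
step 3: [if@root] ((let u = true in 1) + (if true then 3 else 8))
step 4: [let@0] (1 + (if true then 3 else 8))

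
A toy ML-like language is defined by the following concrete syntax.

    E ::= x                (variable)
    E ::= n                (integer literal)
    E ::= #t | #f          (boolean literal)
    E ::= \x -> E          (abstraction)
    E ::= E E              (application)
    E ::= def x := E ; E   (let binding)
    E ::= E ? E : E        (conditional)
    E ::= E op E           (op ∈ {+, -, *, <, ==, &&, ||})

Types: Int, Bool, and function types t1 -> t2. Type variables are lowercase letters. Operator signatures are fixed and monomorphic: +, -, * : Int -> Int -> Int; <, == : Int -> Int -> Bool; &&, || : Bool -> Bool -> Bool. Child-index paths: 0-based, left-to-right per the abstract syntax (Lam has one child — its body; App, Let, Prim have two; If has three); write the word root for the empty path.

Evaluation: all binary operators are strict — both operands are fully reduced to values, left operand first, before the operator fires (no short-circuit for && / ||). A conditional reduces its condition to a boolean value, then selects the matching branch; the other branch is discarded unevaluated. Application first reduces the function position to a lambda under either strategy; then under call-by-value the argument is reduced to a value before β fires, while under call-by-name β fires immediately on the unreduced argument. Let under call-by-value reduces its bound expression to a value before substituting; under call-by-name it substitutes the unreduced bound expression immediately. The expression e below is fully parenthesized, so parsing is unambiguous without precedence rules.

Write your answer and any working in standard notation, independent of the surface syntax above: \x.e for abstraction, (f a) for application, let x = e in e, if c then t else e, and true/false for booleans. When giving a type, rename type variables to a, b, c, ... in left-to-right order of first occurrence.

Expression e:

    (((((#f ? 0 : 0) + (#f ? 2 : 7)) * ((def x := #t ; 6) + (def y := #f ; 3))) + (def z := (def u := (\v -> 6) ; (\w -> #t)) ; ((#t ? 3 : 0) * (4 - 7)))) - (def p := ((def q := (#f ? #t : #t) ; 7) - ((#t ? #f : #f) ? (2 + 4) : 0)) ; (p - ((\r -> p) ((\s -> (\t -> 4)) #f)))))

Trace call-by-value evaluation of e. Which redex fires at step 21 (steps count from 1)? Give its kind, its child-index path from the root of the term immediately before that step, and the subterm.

Derivation:
step 0: (((((if false then 0 else 0) + (if false then 2 else 7)) * ((let x = true in 6) + (let y = false in 3))) + (let z = (let u = (\v.6) in (\w.true)) in ((if true then 3 else 0) * (4 - 7)))) - (let p = ((let q = (if false then true else true) in 7) - (if (if true then false else false) then (2 + 4) else 0)) in (p - ((\r.p) ((\s.(\t.4)) false)))))
step 1: [if@0.0.0.0] ((((0 + (if false then 2 else 7)) * ((let x = true in 6) + (let y = false in 3))) + (let z = (let u = (\v.6) in (\w.true)) in ((if true then 3 else 0) * (4 - 7)))) - (let p = ((let q = (if false then true else true) in 7) - (if (if true then false else false) then (2 + 4) else 0)) in (p - ((\r.p) ((\s.(\t.4)) false)))))
step 2: [if@0.0.0.1] ((((0 + 7) * ((let x = true in 6) + (let y = false in 3))) + (let z = (let u = (\v.6) in (\w.true)) in ((if true then 3 else 0) * (4 - 7)))) - (let p = ((let q = (if false then true else true) in 7) - (if (if true then false else false) then (2 + 4) else 0)) in (p - ((\r.p) ((\s.(\t.4)) false)))))
step 3: [delta@0.0.0] (((7 * ((let x = true in 6) + (let y = false in 3))) + (let z = (let u = (\v.6) in (\w.true)) in ((if true then 3 else 0) * (4 - 7)))) - (let p = ((let q = (if false then true else true) in 7) - (if (if true then false else false) then (2 + 4) else 0)) in (p - ((\r.p) ((\s.(\t.4)) false)))))
step 4: [let@0.0.1.0] (((7 * (6 + (let y = false in 3))) + (let z = (let u = (\v.6) in (\w.true)) in ((if true then 3 else 0) * (4 - 7)))) - (let p = ((let q = (if false then true else true) in 7) - (if (if true then false else false) then (2 + 4) else 0)) in (p - ((\r.p) ((\s.(\t.4)) false)))))
step 5: [let@0.0.1.1] (((7 * (6 + 3)) + (let z = (let u = (\v.6) in (\w.true)) in ((if true then 3 else 0) * (4 - 7)))) - (let p = ((let q = (if false then true else true) in 7) - (if (if true then false else false) then (2 + 4) else 0)) in (p - ((\r.p) ((\s.(\t.4)) false)))))
step 6: [delta@0.0.1] (((7 * 9) + (let z = (let u = (\v.6) in (\w.true)) in ((if true then 3 else 0) * (4 - 7)))) - (let p = ((let q = (if false then true else true) in 7) - (if (if true then false else false) then (2 + 4) else 0)) in (p - ((\r.p) ((\s.(\t.4)) false)))))
step 7: [delta@0.0] ((63 + (let z = (let u = (\v.6) in (\w.true)) in ((if true then 3 else 0) * (4 - 7)))) - (let p = ((let q = (if false then true else true) in 7) - (if (if true then false else false) then (2 + 4) else 0)) in (p - ((\r.p) ((\s.(\t.4)) false)))))
step 8: [let@0.1.0] ((63 + (let z = (\w.true) in ((if true then 3 else 0) * (4 - 7)))) - (let p = ((let q = (if false then true else true) in 7) - (if (if true then false else false) then (2 + 4) else 0)) in (p - ((\r.p) ((\s.(\t.4)) false)))))
step 9: [let@0.1] ((63 + ((if true then 3 else 0) * (4 - 7))) - (let p = ((let q = (if false then true else true) in 7) - (if (if true then false else false) then (2 + 4) else 0)) in (p - ((\r.p) ((\s.(\t.4)) false)))))
step 10: [if@0.1.0] ((63 + (3 * (4 - 7))) - (let p = ((let q = (if false then true else true) in 7) - (if (if true then false else false) then (2 + 4) else 0)) in (p - ((\r.p) ((\s.(\t.4)) false)))))
step 11: [delta@0.1.1] ((63 + (3 * -3)) - (let p = ((let q = (if false then true else true) in 7) - (if (if true then false else false) then (2 + 4) else 0)) in (p - ((\r.p) ((\s.(\t.4)) false)))))
step 12: [delta@0.1] ((63 + -9) - (let p = ((let q = (if false then true else true) in 7) - (if (if true then false else false) then (2 + 4) else 0)) in (p - ((\r.p) ((\s.(\t.4)) false)))))
step 13: [delta@0] (54 - (let p = ((let q = (if false then true else true) in 7) - (if (if true then false else false) then (2 + 4) else 0)) in (p - ((\r.p) ((\s.(\t.4)) false)))))
step 14: [if@1.0.0.0] (54 - (let p = ((let q = true in 7) - (if (if true then false else false) then (2 + 4) else 0)) in (p - ((\r.p) ((\s.(\t.4)) false)))))
step 15: [let@1.0.0] (54 - (let p = (7 - (if (if true then false else false) then (2 + 4) else 0)) in (p - ((\r.p) ((\s.(\t.4)) false)))))
step 16: [if@1.0.1.0] (54 - (let p = (7 - (if false then (2 + 4) else 0)) in (p - ((\r.p) ((\s.(\t.4)) false)))))
step 17: [if@1.0.1] (54 - (let p = (7 - 0) in (p - ((\r.p) ((\s.(\t.4)) false)))))
step 18: [delta@1.0] (54 - (let p = 7 in (p - ((\r.p) ((\s.(\t.4)) false)))))
step 19: [let@1] (54 - (7 - ((\r.7) ((\s.(\t.4)) false))))
step 20: [beta@1.1.1] (54 - (7 - ((\r.7) (\t.4))))
step 21: [beta@1.1] (54 - (7 - 7))

Answer: beta at 1.1 : ((\r.7) (\t.4))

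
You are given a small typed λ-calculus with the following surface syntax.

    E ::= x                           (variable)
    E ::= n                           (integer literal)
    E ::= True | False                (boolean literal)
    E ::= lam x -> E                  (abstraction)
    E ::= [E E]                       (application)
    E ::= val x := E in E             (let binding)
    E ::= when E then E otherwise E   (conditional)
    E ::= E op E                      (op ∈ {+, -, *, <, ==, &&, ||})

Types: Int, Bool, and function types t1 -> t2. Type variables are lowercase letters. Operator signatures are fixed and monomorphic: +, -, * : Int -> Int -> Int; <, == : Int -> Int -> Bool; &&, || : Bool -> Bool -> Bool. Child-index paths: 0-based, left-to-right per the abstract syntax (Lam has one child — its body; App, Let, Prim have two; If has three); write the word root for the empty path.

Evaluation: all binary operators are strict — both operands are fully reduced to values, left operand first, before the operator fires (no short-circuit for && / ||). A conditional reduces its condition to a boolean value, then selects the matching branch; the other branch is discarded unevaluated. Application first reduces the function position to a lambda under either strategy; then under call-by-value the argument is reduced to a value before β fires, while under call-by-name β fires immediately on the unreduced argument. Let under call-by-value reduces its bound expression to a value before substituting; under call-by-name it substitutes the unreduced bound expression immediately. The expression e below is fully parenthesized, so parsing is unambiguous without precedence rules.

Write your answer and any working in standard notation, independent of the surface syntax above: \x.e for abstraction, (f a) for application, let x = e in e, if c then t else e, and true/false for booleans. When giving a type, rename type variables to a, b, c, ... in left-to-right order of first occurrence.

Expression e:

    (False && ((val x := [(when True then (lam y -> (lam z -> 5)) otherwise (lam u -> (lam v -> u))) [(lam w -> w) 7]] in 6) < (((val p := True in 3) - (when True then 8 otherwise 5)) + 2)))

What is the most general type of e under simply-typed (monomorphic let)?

Working:
  unify Bool ~ Bool
  unify Bool ~ Bool
\z._ : b -> Int
\y._ : a -> b -> Int
u : c
\v._ : d -> c
\u._ : c -> d -> c
  unify a -> b -> Int ~ c -> d -> c
  unify a ~ c
  unify b -> Int ~ d -> c
  unify b ~ d
  unify Int ~ c
w : e
\w._ : e -> e
  unify e -> e ~ Int -> f
  unify e ~ Int
  unify Int ~ f
_ _ : Int
  unify Int -> d -> Int ~ Int -> g
  unify Int ~ Int
  unify d -> Int ~ g
_ _ : d -> Int
let x : d -> Int
  unify Int ~ Int
let p : Bool
  unify Int ~ Int
  unify Bool ~ Bool
  unify Int ~ Int
  unify Int ~ Int
  unify Int ~ Int
  unify Int ~ Int
  unify Int ~ Int
  unify Bool ~ Bool

Answer: Bool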